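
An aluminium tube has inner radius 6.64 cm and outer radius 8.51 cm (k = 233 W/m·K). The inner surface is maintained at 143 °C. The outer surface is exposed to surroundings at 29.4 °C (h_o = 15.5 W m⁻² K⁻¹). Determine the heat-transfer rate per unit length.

Resistance network (inner→outer):
  R'_aluminium = ln(0.0851/0.0664)/(2πk) = 0.2481/(2π·233) = 1.695×10^-4 m·K/W
  R'_conv,out = 1/(2πr h) = 1/(2π·0.0851·15.5) = 0.1207 m·K/W
ΣR = 1.695×10^-4 + 0.1207 = 0.1209 m·K/W
Q' = ΔT/ΣR = (143 °C − 29.4 °C)/0.1209 = 940 W/m

Q' = 940 W/m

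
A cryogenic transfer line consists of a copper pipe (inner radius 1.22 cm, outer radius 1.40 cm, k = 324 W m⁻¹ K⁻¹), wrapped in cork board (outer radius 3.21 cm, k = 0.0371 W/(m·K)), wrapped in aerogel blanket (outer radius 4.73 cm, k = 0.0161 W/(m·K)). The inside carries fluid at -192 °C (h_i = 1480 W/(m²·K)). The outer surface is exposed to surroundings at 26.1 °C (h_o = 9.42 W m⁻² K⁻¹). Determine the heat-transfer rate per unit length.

Series thermal resistances, inner to outer:
  R'_conv,in = 1/(2πr h) = 1/(2π·0.0122·1480) = 0.008815 m·K/W
  R'_copper = ln(0.0140/0.0122)/(2πk) = 0.1376/(2π·324) = 6.760×10^-5 m·K/W
  R'_cork board = ln(0.0321/0.0140)/(2πk) = 0.8298/(2π·0.0371) = 3.560 m·K/W
  R'_aerogel blanket = ln(0.0473/0.0321)/(2πk) = 0.3877/(2π·0.0161) = 3.832 m·K/W
  R'_conv,out = 1/(2πr h) = 1/(2π·0.0473·9.42) = 0.3572 m·K/W
ΣR = 0.008815 + 6.760×10^-5 + 3.560 + 3.832 + 0.3572 = 7.758 m·K/W
Q' = ΔT/ΣR = (-192 °C − 26.1 °C)/7.758 = -28.1 W/m
(Negative Q' ⇒ heat flows inward; heat gain = 28.1 W/m.)

Q' = 28.1 W/m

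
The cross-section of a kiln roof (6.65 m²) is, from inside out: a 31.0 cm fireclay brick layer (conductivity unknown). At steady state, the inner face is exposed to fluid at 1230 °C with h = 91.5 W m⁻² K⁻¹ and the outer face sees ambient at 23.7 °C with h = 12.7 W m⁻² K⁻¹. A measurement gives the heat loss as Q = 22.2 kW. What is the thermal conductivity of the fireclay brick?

k = 1.14 W/m·K

ΣR = ΔT/Q = |1230 − 23.7|/22200 = 0.05434 K/W
Known resistances:
  R_conv,in = 1/(hA) = 1/(91.5·6.65) = 0.001643 K/W
  R_conv,out = 1/(hA) = 1/(12.7·6.65) = 0.01184 K/W
R_fireclay brick = ΣR − ΣR_known = 0.05434 − 0.01348 = 0.04086 K/W
L/(kA) = 0.04086 ⇒ k = 0.310/(0.04086·6.65) = 1.14 W/m·K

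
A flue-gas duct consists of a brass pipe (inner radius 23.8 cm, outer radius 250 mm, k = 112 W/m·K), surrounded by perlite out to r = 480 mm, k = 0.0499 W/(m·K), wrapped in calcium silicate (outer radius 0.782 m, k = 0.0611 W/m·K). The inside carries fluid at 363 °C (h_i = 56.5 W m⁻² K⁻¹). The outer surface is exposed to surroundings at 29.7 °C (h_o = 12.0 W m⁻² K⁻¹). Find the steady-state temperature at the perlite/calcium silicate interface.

T = 157 °C

Series thermal resistances, inner to outer:
  R'_conv,in = 1/(2πr h) = 1/(2π·0.238·56.5) = 0.01184 m·K/W
  R'_brass = ln(0.250/0.238)/(2πk) = 0.04919/(2π·112) = 6.990×10^-5 m·K/W
  R'_perlite = ln(0.480/0.250)/(2πk) = 0.6523/(2π·0.0499) = 2.081 m·K/W
  R'_calcium silicate = ln(0.782/0.480)/(2πk) = 0.4881/(2π·0.0611) = 1.271 m·K/W
  R'_conv,out = 1/(2πr h) = 1/(2π·0.782·12.0) = 0.01696 m·K/W
ΣR = 0.01184 + 6.990×10^-5 + 2.081 + 1.271 + 0.01696 = 3.381 m·K/W
Q' = ΔT/ΣR = (363 °C − 29.7 °C)/3.381 = 98.58 W/m
From the inner boundary to the perlite/calcium silicate interface, ΣR_partial = 2.093 m·K/W.
T_interface = T_in − Q'·ΣR_partial = 363 °C − (98.58)(2.093) = 157 °C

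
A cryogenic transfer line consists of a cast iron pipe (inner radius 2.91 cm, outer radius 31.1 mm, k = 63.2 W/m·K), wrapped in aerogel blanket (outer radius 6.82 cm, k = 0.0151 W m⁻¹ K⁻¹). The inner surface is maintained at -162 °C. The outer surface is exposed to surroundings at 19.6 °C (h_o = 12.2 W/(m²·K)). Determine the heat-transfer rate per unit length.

Q' = 21.4 W/m

Series thermal resistances, inner to outer:
  R'_cast iron = ln(0.0311/0.0291)/(2πk) = 0.06647/(2π·63.2) = 1.674×10^-4 m·K/W
  R'_aerogel blanket = ln(0.0682/0.0311)/(2πk) = 0.7852/(2π·0.0151) = 8.276 m·K/W
  R'_conv,out = 1/(2πr h) = 1/(2π·0.0682·12.2) = 0.1913 m·K/W
ΣR = 1.674×10^-4 + 8.276 + 0.1913 = 8.467 m·K/W
Q' = ΔT/ΣR = (-162 °C − 19.6 °C)/8.467 = -21.4 W/m
(Negative Q' ⇒ heat flows inward; heat gain = 21.4 W/m.)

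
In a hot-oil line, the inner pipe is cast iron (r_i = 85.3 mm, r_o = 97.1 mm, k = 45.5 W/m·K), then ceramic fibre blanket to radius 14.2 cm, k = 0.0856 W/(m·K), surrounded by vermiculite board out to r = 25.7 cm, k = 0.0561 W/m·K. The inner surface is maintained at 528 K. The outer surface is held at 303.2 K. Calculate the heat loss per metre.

Q' = 94.1 W/m

Resistance network (inner→outer):
  R'_cast iron = ln(0.0971/0.0853)/(2πk) = 0.1296/(2π·45.5) = 4.532×10^-4 m·K/W
  R'_ceramic fibre blanket = ln(0.142/0.0971)/(2πk) = 0.3801/(2π·0.0856) = 0.7067 m·K/W
  R'_vermiculite board = ln(0.257/0.142)/(2πk) = 0.5932/(2π·0.0561) = 1.683 m·K/W
ΣR = 4.532×10^-4 + 0.7067 + 1.683 = 2.390 m·K/W
Q' = ΔT/ΣR = (528 K − 303.2 K)/2.390 = 94.1 W/m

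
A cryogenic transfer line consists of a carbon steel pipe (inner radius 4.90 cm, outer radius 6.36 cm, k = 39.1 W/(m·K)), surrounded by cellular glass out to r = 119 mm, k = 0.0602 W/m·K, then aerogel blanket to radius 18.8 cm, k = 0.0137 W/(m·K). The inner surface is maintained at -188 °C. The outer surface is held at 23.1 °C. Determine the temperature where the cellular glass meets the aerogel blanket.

Resistance network (inner→outer):
  R'_carbon steel = ln(0.0636/0.0490)/(2πk) = 0.2608/(2π·39.1) = 0.001062 m·K/W
  R'_cellular glass = ln(0.119/0.0636)/(2πk) = 0.6265/(2π·0.0602) = 1.656 m·K/W
  R'_aerogel blanket = ln(0.188/0.119)/(2πk) = 0.4573/(2π·0.0137) = 5.313 m·K/W
ΣR = 0.001062 + 1.656 + 5.313 = 6.970 m·K/W
Q' = ΔT/ΣR = (-188 °C − 23.1 °C)/6.970 = -30.29 W/m
From the inner boundary to the cellular glass/aerogel blanket interface, ΣR_partial = 1.657 m·K/W.
T_interface = T_in − Q'·ΣR_partial = -188 °C − (-30.29)(1.657) = -138 °C

T = -138 °C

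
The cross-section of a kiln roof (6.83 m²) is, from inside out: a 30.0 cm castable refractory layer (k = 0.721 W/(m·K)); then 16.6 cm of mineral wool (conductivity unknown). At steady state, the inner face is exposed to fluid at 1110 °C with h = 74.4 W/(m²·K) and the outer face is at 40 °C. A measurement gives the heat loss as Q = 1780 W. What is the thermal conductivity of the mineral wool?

ΣR = ΔT/Q = |1110 − 40|/1780 = 0.6011 K/W
Known resistances:
  R_conv,in = 1/(hA) = 1/(74.4·6.83) = 0.001968 K/W
  R_castable refractory = L/(kA) = 0.300/(0.721·6.83) = 0.06092 K/W
R_mineral wool = ΣR − ΣR_known = 0.6011 − 0.06289 = 0.5382 K/W
L/(kA) = 0.5382 ⇒ k = 0.166/(0.5382·6.83) = 0.0452 W/m·K

k = 0.0452 W/m·K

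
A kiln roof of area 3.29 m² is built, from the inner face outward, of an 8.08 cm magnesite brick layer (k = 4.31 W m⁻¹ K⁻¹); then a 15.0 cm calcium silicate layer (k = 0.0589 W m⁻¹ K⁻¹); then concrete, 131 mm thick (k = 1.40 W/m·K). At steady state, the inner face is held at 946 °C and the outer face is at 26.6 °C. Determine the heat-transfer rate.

Q = 1140 W

Treat each layer as a resistance in series:
  R_magnesite brick = L/(kA) = 0.0808/(4.31·3.29) = 0.005698 K/W
  R_calcium silicate = L/(kA) = 0.150/(0.0589·3.29) = 0.7741 K/W
  R_concrete = L/(kA) = 0.131/(1.40·3.29) = 0.02844 K/W
ΣR = 0.005698 + 0.7741 + 0.02844 = 0.8082 K/W
Q = ΔT/ΣR = (946 °C − 26.6 °C)/0.8082 = 1140 W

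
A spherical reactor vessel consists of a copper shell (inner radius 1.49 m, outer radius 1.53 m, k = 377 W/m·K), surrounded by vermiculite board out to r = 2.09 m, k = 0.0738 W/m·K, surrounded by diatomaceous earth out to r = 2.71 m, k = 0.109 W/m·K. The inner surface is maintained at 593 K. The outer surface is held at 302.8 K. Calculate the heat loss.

Q = 1080 W

Resistance network (inner→outer):
  R_copper = (1/1.49 − 1/1.53)/(4πk) = 0.01755/(4π·377) = 3.704×10^-6 K/W
  R_vermiculite board = (1/1.53 − 1/2.09)/(4πk) = 0.1751/(4π·0.0738) = 0.1888 K/W
  R_diatomaceous earth = (1/2.09 − 1/2.71)/(4πk) = 0.1095/(4π·0.109) = 0.07992 K/W
ΣR = 3.704×10^-6 + 0.1888 + 0.07992 = 0.2687 K/W
Q = ΔT/ΣR = (593 K − 302.8 K)/0.2687 = 1080 W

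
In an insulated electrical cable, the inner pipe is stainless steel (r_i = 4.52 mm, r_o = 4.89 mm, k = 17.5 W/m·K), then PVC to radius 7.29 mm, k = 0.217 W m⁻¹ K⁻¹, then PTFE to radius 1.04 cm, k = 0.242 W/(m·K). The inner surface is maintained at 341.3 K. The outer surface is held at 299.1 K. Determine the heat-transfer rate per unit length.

Q' = 80.0 W/m

Series thermal resistances, inner to outer:
  R'_stainless steel = ln(0.00489/0.00452)/(2πk) = 0.07868/(2π·17.5) = 7.156×10^-4 m·K/W
  R'_PVC = ln(0.00729/0.00489)/(2πk) = 0.3993/(2π·0.217) = 0.2929 m·K/W
  R'_PTFE = ln(0.0104/0.00729)/(2πk) = 0.3553/(2π·0.242) = 0.2337 m·K/W
ΣR = 7.156×10^-4 + 0.2929 + 0.2337 = 0.5273 m·K/W
Q' = ΔT/ΣR = (341.3 K − 299.1 K)/0.5273 = 80.0 W/m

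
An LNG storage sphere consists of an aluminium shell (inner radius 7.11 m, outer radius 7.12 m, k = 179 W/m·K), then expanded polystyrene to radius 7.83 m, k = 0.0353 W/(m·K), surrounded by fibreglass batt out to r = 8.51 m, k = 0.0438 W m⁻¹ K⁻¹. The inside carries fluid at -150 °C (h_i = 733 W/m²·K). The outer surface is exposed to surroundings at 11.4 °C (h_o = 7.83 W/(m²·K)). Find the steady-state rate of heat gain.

Resistance network (inner→outer):
  R_conv,in = 1/(4πr²h) = 1/(4π·7.11²·733) = 2.148×10^-6 K/W
  R_aluminium = (1/7.11 − 1/7.12)/(4πk) = 1.975×10^-4/(4π·179) = 8.782×10^-8 K/W
  R_expanded polystyrene = (1/7.12 − 1/7.83)/(4πk) = 0.01274/(4π·0.0353) = 0.02871 K/W
  R_fibreglass batt = (1/7.83 − 1/8.51)/(4πk) = 0.01021/(4π·0.0438) = 0.01854 K/W
  R_conv,out = 1/(4πr²h) = 1/(4π·8.51²·7.83) = 1.403×10^-4 K/W
ΣR = 2.148×10^-6 + 8.782×10^-8 + 0.02871 + 0.01854 + 1.403×10^-4 = 0.04739 K/W
Q = ΔT/ΣR = (-150 °C − 11.4 °C)/0.04739 = -3410 W
(Negative Q ⇒ heat flows inward; heat gain = 3410 W.)

Q = 3.41 kW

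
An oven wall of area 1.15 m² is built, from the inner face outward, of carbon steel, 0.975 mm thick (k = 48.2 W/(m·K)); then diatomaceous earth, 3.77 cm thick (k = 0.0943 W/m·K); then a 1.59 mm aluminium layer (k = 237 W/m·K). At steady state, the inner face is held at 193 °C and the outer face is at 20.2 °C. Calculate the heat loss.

Q = 497 W

Series thermal resistances, inner to outer:
  R_carbon steel = L/(kA) = 9.75×10^-4/(48.2·1.15) = 1.759×10^-5 K/W
  R_diatomaceous earth = L/(kA) = 0.0377/(0.0943·1.15) = 0.3476 K/W
  R_aluminium = L/(kA) = 0.00159/(237·1.15) = 5.834×10^-6 K/W
ΣR = 1.759×10^-5 + 0.3476 + 5.834×10^-6 = 0.3476 K/W
Q = ΔT/ΣR = (193 °C − 20.2 °C)/0.3476 = 497 W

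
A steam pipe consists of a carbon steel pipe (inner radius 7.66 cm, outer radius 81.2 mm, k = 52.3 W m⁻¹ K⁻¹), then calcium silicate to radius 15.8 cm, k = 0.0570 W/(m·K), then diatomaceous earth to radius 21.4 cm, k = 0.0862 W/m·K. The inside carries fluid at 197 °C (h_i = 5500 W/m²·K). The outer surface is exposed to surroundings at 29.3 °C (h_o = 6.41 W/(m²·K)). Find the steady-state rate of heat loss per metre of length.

Resistance network (inner→outer):
  R'_conv,in = 1/(2πr h) = 1/(2π·0.0766·5500) = 3.778×10^-4 m·K/W
  R'_carbon steel = ln(0.0812/0.0766)/(2πk) = 0.05832/(2π·52.3) = 1.775×10^-4 m·K/W
  R'_calcium silicate = ln(0.158/0.0812)/(2πk) = 0.6657/(2π·0.0570) = 1.859 m·K/W
  R'_diatomaceous earth = ln(0.214/0.158)/(2πk) = 0.3034/(2π·0.0862) = 0.5601 m·K/W
  R'_conv,out = 1/(2πr h) = 1/(2π·0.214·6.41) = 0.1160 m·K/W
ΣR = 3.778×10^-4 + 1.775×10^-4 + 1.859 + 0.5601 + 0.1160 = 2.536 m·K/W
Q' = ΔT/ΣR = (197 °C − 29.3 °C)/2.536 = 66.1 W/m

Q' = 66.1 W/m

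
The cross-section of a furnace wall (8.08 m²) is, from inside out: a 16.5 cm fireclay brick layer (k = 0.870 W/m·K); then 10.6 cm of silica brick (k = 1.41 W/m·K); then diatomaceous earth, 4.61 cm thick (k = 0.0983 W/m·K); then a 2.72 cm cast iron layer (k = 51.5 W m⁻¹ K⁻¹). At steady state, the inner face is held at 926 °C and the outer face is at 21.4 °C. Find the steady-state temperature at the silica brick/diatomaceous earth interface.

Resistance network (inner→outer):
  R_fireclay brick = L/(kA) = 0.165/(0.870·8.08) = 0.02347 K/W
  R_silica brick = L/(kA) = 0.106/(1.41·8.08) = 0.009304 K/W
  R_diatomaceous earth = L/(kA) = 0.0461/(0.0983·8.08) = 0.05804 K/W
  R_cast iron = L/(kA) = 0.0272/(51.5·8.08) = 6.537×10^-5 K/W
ΣR = 0.02347 + 0.009304 + 0.05804 + 6.537×10^-5 = 0.09088 K/W
Q = ΔT/ΣR = (926 °C − 21.4 °C)/0.09088 = 9954 W
From the inner boundary to the silica brick/diatomaceous earth interface, ΣR_partial = 0.03277 K/W.
T_interface = T_in − Q·ΣR_partial = 926 °C − (9954)(0.03277) = 600 °C

T = 600 °C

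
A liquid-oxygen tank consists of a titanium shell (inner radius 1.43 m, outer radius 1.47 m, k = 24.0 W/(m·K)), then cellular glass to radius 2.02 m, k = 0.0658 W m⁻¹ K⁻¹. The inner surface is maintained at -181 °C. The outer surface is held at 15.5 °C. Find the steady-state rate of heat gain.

Q = 877 W

Series thermal resistances, inner to outer:
  R_titanium = (1/1.43 − 1/1.47)/(4πk) = 0.01903/(4π·24.0) = 6.309×10^-5 K/W
  R_cellular glass = (1/1.47 − 1/2.02)/(4πk) = 0.1852/(4π·0.0658) = 0.2240 K/W
ΣR = 6.309×10^-5 + 0.2240 = 0.2241 K/W
Q = ΔT/ΣR = (-181 °C − 15.5 °C)/0.2241 = -877 W
(Negative Q ⇒ heat flows inward; heat gain = 877 W.)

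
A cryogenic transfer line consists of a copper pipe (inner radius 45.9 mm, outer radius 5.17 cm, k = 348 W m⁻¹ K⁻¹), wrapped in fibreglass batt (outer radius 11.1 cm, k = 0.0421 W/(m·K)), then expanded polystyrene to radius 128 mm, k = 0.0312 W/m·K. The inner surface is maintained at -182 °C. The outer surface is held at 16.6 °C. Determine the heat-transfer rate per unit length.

Q' = 54.9 W/m

Series thermal resistances, inner to outer:
  R'_copper = ln(0.0517/0.0459)/(2πk) = 0.1190/(2π·348) = 5.442×10^-5 m·K/W
  R'_fibreglass batt = ln(0.111/0.0517)/(2πk) = 0.7641/(2π·0.0421) = 2.889 m·K/W
  R'_expanded polystyrene = ln(0.128/0.111)/(2πk) = 0.1425/(2π·0.0312) = 0.7269 m·K/W
ΣR = 5.442×10^-5 + 2.889 + 0.7269 = 3.616 m·K/W
Q' = ΔT/ΣR = (-182 °C − 16.6 °C)/3.616 = -54.9 W/m
(Negative Q' ⇒ heat flows inward; heat gain = 54.9 W/m.)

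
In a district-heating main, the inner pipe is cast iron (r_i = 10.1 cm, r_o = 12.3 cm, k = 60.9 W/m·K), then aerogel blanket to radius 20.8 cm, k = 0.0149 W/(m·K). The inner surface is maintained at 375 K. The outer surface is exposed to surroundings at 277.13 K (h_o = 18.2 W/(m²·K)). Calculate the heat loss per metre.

Series thermal resistances, inner to outer:
  R'_cast iron = ln(0.123/0.101)/(2πk) = 0.1971/(2π·60.9) = 5.150×10^-4 m·K/W
  R'_aerogel blanket = ln(0.208/0.123)/(2πk) = 0.5254/(2π·0.0149) = 5.612 m·K/W
  R'_conv,out = 1/(2πr h) = 1/(2π·0.208·18.2) = 0.04204 m·K/W
ΣR = 5.150×10^-4 + 5.612 + 0.04204 = 5.655 m·K/W
Q' = ΔT/ΣR = (375 K − 277.13 K)/5.655 = 17.3 W/m

Q' = 17.3 W/m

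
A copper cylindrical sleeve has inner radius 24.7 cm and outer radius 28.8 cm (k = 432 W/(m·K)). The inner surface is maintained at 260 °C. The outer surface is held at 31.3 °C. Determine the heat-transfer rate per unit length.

Q' = 4040 kW/m

Q' = 2πk·ΔT/ln(r₂/r₁) = 2π × 432 × 228.7 / ln(0.288/0.247) = 4.04×10^6 W/m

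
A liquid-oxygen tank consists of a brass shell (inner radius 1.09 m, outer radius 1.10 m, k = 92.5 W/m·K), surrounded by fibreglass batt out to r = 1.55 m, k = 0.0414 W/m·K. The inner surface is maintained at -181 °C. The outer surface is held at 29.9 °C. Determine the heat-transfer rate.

Q = 416 W

Treat each layer as a resistance in series:
  R_brass = (1/1.09 − 1/1.10)/(4πk) = 0.008340/(4π·92.5) = 7.175×10^-6 K/W
  R_fibreglass batt = (1/1.10 − 1/1.55)/(4πk) = 0.2639/(4π·0.0414) = 0.5073 K/W
ΣR = 7.175×10^-6 + 0.5073 = 0.5073 K/W
Q = ΔT/ΣR = (-181 °C − 29.9 °C)/0.5073 = -416 W
(Negative Q ⇒ heat flows inward; heat gain = 416 W.)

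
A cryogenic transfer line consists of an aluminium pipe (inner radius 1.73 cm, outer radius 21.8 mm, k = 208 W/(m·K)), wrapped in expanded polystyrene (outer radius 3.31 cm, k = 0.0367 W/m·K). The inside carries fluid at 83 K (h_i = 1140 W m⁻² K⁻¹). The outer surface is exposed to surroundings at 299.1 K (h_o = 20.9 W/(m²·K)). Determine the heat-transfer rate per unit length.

Series thermal resistances, inner to outer:
  R'_conv,in = 1/(2πr h) = 1/(2π·0.0173·1140) = 0.008070 m·K/W
  R'_aluminium = ln(0.0218/0.0173)/(2πk) = 0.2312/(2π·208) = 1.769×10^-4 m·K/W
  R'_expanded polystyrene = ln(0.0331/0.0218)/(2πk) = 0.4176/(2π·0.0367) = 1.811 m·K/W
  R'_conv,out = 1/(2πr h) = 1/(2π·0.0331·20.9) = 0.2301 m·K/W
ΣR = 0.008070 + 1.769×10^-4 + 1.811 + 0.2301 = 2.049 m·K/W
Q' = ΔT/ΣR = (83 K − 299.1 K)/2.049 = -105 W/m
(Negative Q' ⇒ heat flows inward; heat gain = 105 W/m.)

Q' = 105 W/m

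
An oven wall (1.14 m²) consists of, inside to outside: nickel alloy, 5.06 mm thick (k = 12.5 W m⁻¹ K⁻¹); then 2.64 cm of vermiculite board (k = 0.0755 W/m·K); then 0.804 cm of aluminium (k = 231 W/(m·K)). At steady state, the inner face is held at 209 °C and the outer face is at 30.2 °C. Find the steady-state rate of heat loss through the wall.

Series thermal resistances, inner to outer:
  R_nickel alloy = L/(kA) = 0.00506/(12.5·1.14) = 3.551×10^-4 K/W
  R_vermiculite board = L/(kA) = 0.0264/(0.0755·1.14) = 0.3067 K/W
  R_aluminium = L/(kA) = 0.00804/(231·1.14) = 3.053×10^-5 K/W
ΣR = 3.551×10^-4 + 0.3067 + 3.053×10^-5 = 0.3071 K/W
Q = ΔT/ΣR = (209 °C − 30.2 °C)/0.3071 = 582 W

Q = 582 W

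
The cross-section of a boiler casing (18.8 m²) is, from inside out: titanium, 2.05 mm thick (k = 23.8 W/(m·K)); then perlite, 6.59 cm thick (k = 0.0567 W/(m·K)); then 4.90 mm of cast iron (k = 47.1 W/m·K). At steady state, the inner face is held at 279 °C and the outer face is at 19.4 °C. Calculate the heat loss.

Q = 4200 W

Resistance network (inner→outer):
  R_titanium = L/(kA) = 0.00205/(23.8·18.8) = 4.582×10^-6 K/W
  R_perlite = L/(kA) = 0.0659/(0.0567·18.8) = 0.06182 K/W
  R_cast iron = L/(kA) = 0.00490/(47.1·18.8) = 5.534×10^-6 K/W
ΣR = 4.582×10^-6 + 0.06182 + 5.534×10^-6 = 0.06183 K/W
Q = ΔT/ΣR = (279 °C − 19.4 °C)/0.06183 = 4200 W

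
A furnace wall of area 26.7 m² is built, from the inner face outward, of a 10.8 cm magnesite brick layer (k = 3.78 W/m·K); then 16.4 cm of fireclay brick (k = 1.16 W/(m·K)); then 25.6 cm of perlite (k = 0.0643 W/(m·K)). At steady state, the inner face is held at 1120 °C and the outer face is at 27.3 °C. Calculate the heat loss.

Resistance network (inner→outer):
  R_magnesite brick = L/(kA) = 0.108/(3.78·26.7) = 0.001070 K/W
  R_fireclay brick = L/(kA) = 0.164/(1.16·26.7) = 0.005295 K/W
  R_perlite = L/(kA) = 0.256/(0.0643·26.7) = 0.1491 K/W
ΣR = 0.001070 + 0.005295 + 0.1491 = 0.1555 K/W
Q = ΔT/ΣR = (1120 °C − 27.3 °C)/0.1555 = 7030 W

Q = 7.03 kW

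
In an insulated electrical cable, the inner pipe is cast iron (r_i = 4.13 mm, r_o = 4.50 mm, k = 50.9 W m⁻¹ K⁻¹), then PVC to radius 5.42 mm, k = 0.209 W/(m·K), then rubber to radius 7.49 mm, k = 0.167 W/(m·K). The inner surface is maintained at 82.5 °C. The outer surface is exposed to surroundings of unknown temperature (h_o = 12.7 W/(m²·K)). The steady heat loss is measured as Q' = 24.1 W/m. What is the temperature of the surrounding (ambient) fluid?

T_out = 31.3 °C

Sum the resistances:
  R'_cast iron = ln(0.00450/0.00413)/(2πk) = 0.08580/(2π·50.9) = 2.683×10^-4 m·K/W
  R'_PVC = ln(0.00542/0.00450)/(2πk) = 0.1860/(2π·0.209) = 0.1417 m·K/W
  R'_rubber = ln(0.00749/0.00542)/(2πk) = 0.3235/(2π·0.167) = 0.3083 m·K/W
  R'_conv,out = 1/(2πr h) = 1/(2π·0.00749·12.7) = 1.673 m·K/W
ΣR = 2.123 m·K/W
ΔT = Q'·ΣR = 24.1 × 2.123 = 51.16 K
Heat flows outward, so T_out = T_in − ΔT = 82.5 − 51.16 = 31.3 °C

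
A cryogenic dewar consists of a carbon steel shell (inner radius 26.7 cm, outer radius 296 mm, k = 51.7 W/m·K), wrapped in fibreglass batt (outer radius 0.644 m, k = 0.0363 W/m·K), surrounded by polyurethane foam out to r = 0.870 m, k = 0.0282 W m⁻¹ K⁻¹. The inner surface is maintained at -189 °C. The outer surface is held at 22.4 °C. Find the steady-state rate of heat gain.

Treat each layer as a resistance in series:
  R_carbon steel = (1/0.267 − 1/0.296)/(4πk) = 0.3669/(4π·51.7) = 5.648×10^-4 K/W
  R_fibreglass batt = (1/0.296 − 1/0.644)/(4πk) = 1.826/(4π·0.0363) = 4.002 K/W
  R_polyurethane foam = (1/0.644 − 1/0.870)/(4πk) = 0.4034/(4π·0.0282) = 1.138 K/W
ΣR = 5.648×10^-4 + 4.002 + 1.138 = 5.141 K/W
Q = ΔT/ΣR = (-189 °C − 22.4 °C)/5.141 = -41.1 W
(Negative Q ⇒ heat flows inward; heat gain = 41.1 W.)

Q = 41.1 W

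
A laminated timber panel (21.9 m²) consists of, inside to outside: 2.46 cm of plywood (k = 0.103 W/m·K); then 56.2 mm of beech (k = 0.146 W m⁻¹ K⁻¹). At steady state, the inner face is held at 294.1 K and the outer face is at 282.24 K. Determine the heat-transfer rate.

Q = 416 W

Treat each layer as a resistance in series:
  R_plywood = L/(kA) = 0.0246/(0.103·21.9) = 0.01091 K/W
  R_beech = L/(kA) = 0.0562/(0.146·21.9) = 0.01758 K/W
ΣR = 0.01091 + 0.01758 = 0.02849 K/W
Q = ΔT/ΣR = (294.1 K − 282.24 K)/0.02849 = 416 W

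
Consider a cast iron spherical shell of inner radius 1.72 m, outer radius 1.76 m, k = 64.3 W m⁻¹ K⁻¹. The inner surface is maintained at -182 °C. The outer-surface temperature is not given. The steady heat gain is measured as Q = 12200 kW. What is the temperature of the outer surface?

T_out = 17.5 °C

Sum the resistances:
  R_cast iron = (1/1.72 − 1/1.76)/(4πk) = 0.01321/(4π·64.3) = 1.635×10^-5 K/W
ΣR = 1.635×10^-5 K/W
ΔT = Q·ΣR = 1.22×10^7 × 1.635×10^-5 = 199.5 K
Heat flows inward, so T_out = T_in + ΔT = -182 + 199.5 = 17.5 °C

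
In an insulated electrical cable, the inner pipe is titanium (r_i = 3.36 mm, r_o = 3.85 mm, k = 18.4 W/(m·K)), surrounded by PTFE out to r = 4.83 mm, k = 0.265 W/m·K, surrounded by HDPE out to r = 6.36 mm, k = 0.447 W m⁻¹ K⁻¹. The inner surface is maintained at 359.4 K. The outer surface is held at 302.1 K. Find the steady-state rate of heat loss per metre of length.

Q' = 243 W/m

Treat each layer as a resistance in series:
  R'_titanium = ln(0.00385/0.00336)/(2πk) = 0.1361/(2π·18.4) = 0.001178 m·K/W
  R'_PTFE = ln(0.00483/0.00385)/(2πk) = 0.2268/(2π·0.265) = 0.1362 m·K/W
  R'_HDPE = ln(0.00636/0.00483)/(2πk) = 0.2752/(2π·0.447) = 0.09798 m·K/W
ΣR = 0.001178 + 0.1362 + 0.09798 = 0.2354 m·K/W
Q' = ΔT/ΣR = (359.4 K − 302.1 K)/0.2354 = 243 W/m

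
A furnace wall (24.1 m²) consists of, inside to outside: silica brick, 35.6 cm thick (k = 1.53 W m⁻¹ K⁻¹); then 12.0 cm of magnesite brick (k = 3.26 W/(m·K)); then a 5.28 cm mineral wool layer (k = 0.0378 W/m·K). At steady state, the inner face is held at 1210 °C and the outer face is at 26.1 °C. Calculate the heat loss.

Q = 17.1 kW

Treat each layer as a resistance in series:
  R_silica brick = L/(kA) = 0.356/(1.53·24.1) = 0.009655 K/W
  R_magnesite brick = L/(kA) = 0.120/(3.26·24.1) = 0.001527 K/W
  R_mineral wool = L/(kA) = 0.0528/(0.0378·24.1) = 0.05796 K/W
ΣR = 0.009655 + 0.001527 + 0.05796 = 0.06914 K/W
Q = ΔT/ΣR = (1210 °C − 26.1 °C)/0.06914 = 17100 W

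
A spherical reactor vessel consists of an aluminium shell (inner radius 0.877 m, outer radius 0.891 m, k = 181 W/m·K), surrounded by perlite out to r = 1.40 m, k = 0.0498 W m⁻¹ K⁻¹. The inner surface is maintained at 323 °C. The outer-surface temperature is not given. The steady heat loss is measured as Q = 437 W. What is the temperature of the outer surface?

T_out = 38.1 °C

Sum the resistances:
  R_aluminium = (1/0.877 − 1/0.891)/(4πk) = 0.01792/(4π·181) = 7.877×10^-6 K/W
  R_perlite = (1/0.891 − 1/1.40)/(4πk) = 0.4080/(4π·0.0498) = 0.6520 K/W
ΣR = 0.6520 K/W
ΔT = Q·ΣR = 437 × 0.6520 = 284.9 K
Heat flows outward, so T_out = T_in − ΔT = 323 − 284.9 = 38.1 °C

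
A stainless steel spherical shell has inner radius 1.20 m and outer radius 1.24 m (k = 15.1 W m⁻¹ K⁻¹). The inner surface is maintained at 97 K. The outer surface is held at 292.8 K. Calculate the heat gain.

Q = 1380 kW

Q = 4πk·ΔT/(1/r₁ − 1/r₂) = 4π × 15.1 × 195.8 / (1/1.20 − 1/1.24) = 1.38×10^6 W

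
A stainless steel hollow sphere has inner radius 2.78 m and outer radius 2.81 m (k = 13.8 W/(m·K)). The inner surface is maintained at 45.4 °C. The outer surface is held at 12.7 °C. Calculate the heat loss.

Q = 4πk·ΔT/(1/r₁ − 1/r₂) = 4π × 13.8 × 32.7 / (1/2.78 − 1/2.81) = 1.48×10^6 W

Q = 1480 kW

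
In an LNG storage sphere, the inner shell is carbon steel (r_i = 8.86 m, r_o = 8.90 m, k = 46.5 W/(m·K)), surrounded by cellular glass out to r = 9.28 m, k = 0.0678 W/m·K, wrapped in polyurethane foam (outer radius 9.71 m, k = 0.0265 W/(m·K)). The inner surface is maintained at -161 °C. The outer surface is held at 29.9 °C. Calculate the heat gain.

Series thermal resistances, inner to outer:
  R_carbon steel = (1/8.86 − 1/8.90)/(4πk) = 5.073×10^-4/(4π·46.5) = 8.681×10^-7 K/W
  R_cellular glass = (1/8.90 − 1/9.28)/(4πk) = 0.004601/(4π·0.0678) = 0.005400 K/W
  R_polyurethane foam = (1/9.28 − 1/9.71)/(4πk) = 0.004772/(4π·0.0265) = 0.01433 K/W
ΣR = 8.681×10^-7 + 0.005400 + 0.01433 = 0.01973 K/W
Q = ΔT/ΣR = (-161 °C − 29.9 °C)/0.01973 = -9680 W
(Negative Q ⇒ heat flows inward; heat gain = 9680 W.)

Q = 9680 W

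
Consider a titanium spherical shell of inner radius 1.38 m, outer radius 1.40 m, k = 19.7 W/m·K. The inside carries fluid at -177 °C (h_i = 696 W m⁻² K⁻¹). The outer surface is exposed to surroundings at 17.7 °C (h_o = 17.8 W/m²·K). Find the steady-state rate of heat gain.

Resistance network (inner→outer):
  R_conv,in = 1/(4πr²h) = 1/(4π·1.38²·696) = 6.004×10^-5 K/W
  R_titanium = (1/1.38 − 1/1.40)/(4πk) = 0.01035/(4π·19.7) = 4.182×10^-5 K/W
  R_conv,out = 1/(4πr²h) = 1/(4π·1.40²·17.8) = 0.002281 K/W
ΣR = 6.004×10^-5 + 4.182×10^-5 + 0.002281 = 0.002383 K/W
Q = ΔT/ΣR = (-177 °C − 17.7 °C)/0.002383 = -81700 W
(Negative Q ⇒ heat flows inward; heat gain = 81700 W.)

Q = 81.7 kW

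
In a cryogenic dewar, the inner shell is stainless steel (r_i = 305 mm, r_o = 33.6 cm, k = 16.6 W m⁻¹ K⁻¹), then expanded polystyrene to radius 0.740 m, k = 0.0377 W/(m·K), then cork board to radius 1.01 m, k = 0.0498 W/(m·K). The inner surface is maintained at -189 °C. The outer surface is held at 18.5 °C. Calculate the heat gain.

Q = 51.8 W

Series thermal resistances, inner to outer:
  R_stainless steel = (1/0.305 − 1/0.336)/(4πk) = 0.3025/(4π·16.6) = 0.001450 K/W
  R_expanded polystyrene = (1/0.336 − 1/0.740)/(4πk) = 1.625/(4π·0.0377) = 3.430 K/W
  R_cork board = (1/0.740 − 1/1.01)/(4πk) = 0.3613/(4π·0.0498) = 0.5773 K/W
ΣR = 0.001450 + 3.430 + 0.5773 = 4.009 K/W
Q = ΔT/ΣR = (-189 °C − 18.5 °C)/4.009 = -51.8 W
(Negative Q ⇒ heat flows inward; heat gain = 51.8 W.)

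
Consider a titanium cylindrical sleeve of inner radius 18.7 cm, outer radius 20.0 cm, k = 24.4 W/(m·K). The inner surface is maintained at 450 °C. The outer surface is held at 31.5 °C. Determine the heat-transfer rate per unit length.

Q' = 9.55×10^5 W/m

Q' = 2πk·ΔT/ln(r₂/r₁) = 2π × 24.4 × 418.5 / ln(0.200/0.187) = 9.55×10^5 W/m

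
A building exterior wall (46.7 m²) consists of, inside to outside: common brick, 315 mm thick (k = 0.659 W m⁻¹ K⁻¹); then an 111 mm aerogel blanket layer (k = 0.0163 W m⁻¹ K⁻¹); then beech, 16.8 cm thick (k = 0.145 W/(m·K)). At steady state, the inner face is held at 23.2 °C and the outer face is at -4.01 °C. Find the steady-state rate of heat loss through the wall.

Resistance network (inner→outer):
  R_common brick = L/(kA) = 0.315/(0.659·46.7) = 0.01024 K/W
  R_aerogel blanket = L/(kA) = 0.111/(0.0163·46.7) = 0.1458 K/W
  R_beech = L/(kA) = 0.168/(0.145·46.7) = 0.02481 K/W
ΣR = 0.01024 + 0.1458 + 0.02481 = 0.1809 K/W
Q = ΔT/ΣR = (23.2 °C − -4.01 °C)/0.1809 = 150 W

Q = 150 W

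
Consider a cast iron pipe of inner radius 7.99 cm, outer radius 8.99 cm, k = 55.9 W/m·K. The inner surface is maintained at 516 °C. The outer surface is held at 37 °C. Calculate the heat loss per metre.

Q' = 1.43×10^6 W/m

Q' = 2πk·ΔT/ln(r₂/r₁) = 2π × 55.9 × 479 / ln(0.0899/0.0799) = 1.43×10^6 W/m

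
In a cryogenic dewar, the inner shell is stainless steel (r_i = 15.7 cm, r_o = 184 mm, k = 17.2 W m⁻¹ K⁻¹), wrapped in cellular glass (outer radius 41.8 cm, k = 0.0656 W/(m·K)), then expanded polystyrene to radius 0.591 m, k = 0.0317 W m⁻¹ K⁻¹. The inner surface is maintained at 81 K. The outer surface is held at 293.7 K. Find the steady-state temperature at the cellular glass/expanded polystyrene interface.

T = 225.1 K

Resistance network (inner→outer):
  R_stainless steel = (1/0.157 − 1/0.184)/(4πk) = 0.9346/(4π·17.2) = 0.004324 K/W
  R_cellular glass = (1/0.184 − 1/0.418)/(4πk) = 3.042/(4π·0.0656) = 3.691 K/W
  R_expanded polystyrene = (1/0.418 − 1/0.591)/(4πk) = 0.7003/(4π·0.0317) = 1.758 K/W
ΣR = 0.004324 + 3.691 + 1.758 = 5.453 K/W
Q = ΔT/ΣR = (81 K − 293.7 K)/5.453 = -39.01 W
From the inner boundary to the cellular glass/expanded polystyrene interface, ΣR_partial = 3.695 K/W.
T_interface = T_in − Q·ΣR_partial = 81 K − (-39.01)(3.695) = 225.1 K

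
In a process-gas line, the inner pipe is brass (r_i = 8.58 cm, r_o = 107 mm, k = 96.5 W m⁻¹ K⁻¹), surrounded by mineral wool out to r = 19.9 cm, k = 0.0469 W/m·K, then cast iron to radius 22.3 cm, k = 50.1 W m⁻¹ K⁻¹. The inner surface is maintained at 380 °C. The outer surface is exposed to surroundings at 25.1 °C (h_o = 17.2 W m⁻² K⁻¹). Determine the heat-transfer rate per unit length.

Treat each layer as a resistance in series:
  R'_brass = ln(0.107/0.0858)/(2πk) = 0.2208/(2π·96.5) = 3.642×10^-4 m·K/W
  R'_mineral wool = ln(0.199/0.107)/(2πk) = 0.6205/(2π·0.0469) = 2.106 m·K/W
  R'_cast iron = ln(0.223/0.199)/(2πk) = 0.1139/(2π·50.1) = 3.617×10^-4 m·K/W
  R'_conv,out = 1/(2πr h) = 1/(2π·0.223·17.2) = 0.04149 m·K/W
ΣR = 3.642×10^-4 + 2.106 + 3.617×10^-4 + 0.04149 = 2.148 m·K/W
Q' = ΔT/ΣR = (380 °C − 25.1 °C)/2.148 = 165 W/m

Q' = 165 W/m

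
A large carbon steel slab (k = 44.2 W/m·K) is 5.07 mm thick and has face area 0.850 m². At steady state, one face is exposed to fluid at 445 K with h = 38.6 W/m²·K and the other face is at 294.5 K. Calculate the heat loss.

Resistance network (inner→outer):
  R_conv,in = 1/(hA) = 1/(38.6·0.850) = 0.03048 K/W
  R_carbon steel = L/(kA) = 0.00507/(44.2·0.850) = 1.349×10^-4 K/W
ΣR = 0.03048 + 1.349×10^-4 = 0.03061 K/W
Q = ΔT/ΣR = (445 K − 294.5 K)/0.03061 = 4920 W

Q = 4.92 kW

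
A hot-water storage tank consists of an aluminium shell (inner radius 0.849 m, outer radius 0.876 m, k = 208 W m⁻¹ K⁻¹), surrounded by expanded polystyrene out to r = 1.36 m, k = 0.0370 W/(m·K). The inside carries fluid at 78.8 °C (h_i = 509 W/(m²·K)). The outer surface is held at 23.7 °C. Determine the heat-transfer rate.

Resistance network (inner→outer):
  R_conv,in = 1/(4πr²h) = 1/(4π·0.849²·509) = 2.169×10^-4 K/W
  R_aluminium = (1/0.849 − 1/0.876)/(4πk) = 0.03630/(4π·208) = 1.389×10^-5 K/W
  R_expanded polystyrene = (1/0.876 − 1/1.36)/(4πk) = 0.4063/(4π·0.0370) = 0.8738 K/W
ΣR = 2.169×10^-4 + 1.389×10^-5 + 0.8738 = 0.8740 K/W
Q = ΔT/ΣR = (78.8 °C − 23.7 °C)/0.8740 = 63.0 W

Q = 63.0 W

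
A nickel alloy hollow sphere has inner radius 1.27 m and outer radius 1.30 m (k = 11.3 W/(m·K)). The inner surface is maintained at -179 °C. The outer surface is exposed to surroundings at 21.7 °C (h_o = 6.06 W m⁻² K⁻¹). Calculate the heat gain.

Resistance network (inner→outer):
  R_nickel alloy = (1/1.27 − 1/1.30)/(4πk) = 0.01817/(4π·11.3) = 1.280×10^-4 K/W
  R_conv,out = 1/(4πr²h) = 1/(4π·1.30²·6.06) = 0.007770 K/W
ΣR = 1.280×10^-4 + 0.007770 = 0.007898 K/W
Q = ΔT/ΣR = (-179 °C − 21.7 °C)/0.007898 = -25400 W
(Negative Q ⇒ heat flows inward; heat gain = 25400 W.)

Q = 25400 W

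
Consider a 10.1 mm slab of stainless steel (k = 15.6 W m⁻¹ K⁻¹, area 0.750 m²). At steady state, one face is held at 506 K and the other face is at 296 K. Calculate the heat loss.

Q = 243 kW

Q = kA·ΔT/L = 15.6 × 0.750 × |506 K − 296 K| / 0.0101 = 2.43×10^5 W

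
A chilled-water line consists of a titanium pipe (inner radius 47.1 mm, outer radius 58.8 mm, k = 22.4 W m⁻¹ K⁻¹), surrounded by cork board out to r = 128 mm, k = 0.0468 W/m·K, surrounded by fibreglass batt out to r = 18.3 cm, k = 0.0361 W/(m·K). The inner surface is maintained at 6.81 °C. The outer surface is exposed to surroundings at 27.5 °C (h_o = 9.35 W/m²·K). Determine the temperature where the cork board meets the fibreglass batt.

Resistance network (inner→outer):
  R'_titanium = ln(0.0588/0.0471)/(2πk) = 0.2219/(2π·22.4) = 0.001576 m·K/W
  R'_cork board = ln(0.128/0.0588)/(2πk) = 0.7779/(2π·0.0468) = 2.645 m·K/W
  R'_fibreglass batt = ln(0.183/0.128)/(2πk) = 0.3575/(2π·0.0361) = 1.576 m·K/W
  R'_conv,out = 1/(2πr h) = 1/(2π·0.183·9.35) = 0.09302 m·K/W
ΣR = 0.001576 + 2.645 + 1.576 + 0.09302 = 4.316 m·K/W
Q' = ΔT/ΣR = (6.81 °C − 27.5 °C)/4.316 = -4.794 W/m
From the inner boundary to the cork board/fibreglass batt interface, ΣR_partial = 2.647 m·K/W.
T_interface = T_in − Q'·ΣR_partial = 6.81 °C − (-4.794)(2.647) = 19.5 °C

T = 19.5 °C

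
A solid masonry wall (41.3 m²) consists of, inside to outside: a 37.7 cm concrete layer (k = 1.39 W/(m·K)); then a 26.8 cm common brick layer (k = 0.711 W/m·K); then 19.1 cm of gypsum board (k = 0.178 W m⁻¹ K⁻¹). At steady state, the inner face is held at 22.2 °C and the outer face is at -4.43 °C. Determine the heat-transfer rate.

Resistance network (inner→outer):
  R_concrete = L/(kA) = 0.377/(1.39·41.3) = 0.006567 K/W
  R_common brick = L/(kA) = 0.268/(0.711·41.3) = 0.009127 K/W
  R_gypsum board = L/(kA) = 0.191/(0.178·41.3) = 0.02598 K/W
ΣR = 0.006567 + 0.009127 + 0.02598 = 0.04167 K/W
Q = ΔT/ΣR = (22.2 °C − -4.43 °C)/0.04167 = 639 W

Q = 639 W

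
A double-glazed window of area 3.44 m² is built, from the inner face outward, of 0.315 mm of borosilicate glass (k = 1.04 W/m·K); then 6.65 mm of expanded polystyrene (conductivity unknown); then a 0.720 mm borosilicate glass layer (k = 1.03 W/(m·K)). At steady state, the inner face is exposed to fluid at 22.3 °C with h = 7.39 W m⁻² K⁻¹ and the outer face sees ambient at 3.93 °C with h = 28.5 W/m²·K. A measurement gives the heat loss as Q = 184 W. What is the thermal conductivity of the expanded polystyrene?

k = 0.0387 W/m·K

ΣR = ΔT/Q = |22.3 − 3.93|/184 = 0.09984 K/W
Known resistances:
  R_conv,in = 1/(hA) = 1/(7.39·3.44) = 0.03934 K/W
  R_borosilicate glass = L/(kA) = 3.15×10^-4/(1.04·3.44) = 8.805×10^-5 K/W
  R_borosilicate glass = L/(kA) = 7.20×10^-4/(1.03·3.44) = 2.032×10^-4 K/W
  R_conv,out = 1/(hA) = 1/(28.5·3.44) = 0.01020 K/W
R_expanded polystyrene = ΣR − ΣR_known = 0.09984 − 0.04983 = 0.05001 K/W
L/(kA) = 0.05001 ⇒ k = 0.00665/(0.05001·3.44) = 0.0387 W/m·K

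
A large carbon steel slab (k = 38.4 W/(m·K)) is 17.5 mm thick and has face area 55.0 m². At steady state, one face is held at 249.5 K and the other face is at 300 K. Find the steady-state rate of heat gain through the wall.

Q = 6090 kW

Q = kA·ΔT/L = 38.4 × 55.0 × |249.5 K − 300 K| / 0.0175 = 6.09×10^6 W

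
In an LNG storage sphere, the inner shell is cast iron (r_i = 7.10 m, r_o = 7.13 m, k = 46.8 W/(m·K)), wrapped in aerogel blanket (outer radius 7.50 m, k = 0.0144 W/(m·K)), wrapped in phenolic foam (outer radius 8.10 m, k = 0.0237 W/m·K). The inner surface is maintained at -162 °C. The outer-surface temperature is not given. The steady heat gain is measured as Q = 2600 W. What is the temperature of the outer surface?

T_out = 23.6 °C

Sum the resistances:
  R_cast iron = (1/7.10 − 1/7.13)/(4πk) = 5.926×10^-4/(4π·46.8) = 1.008×10^-6 K/W
  R_aerogel blanket = (1/7.13 − 1/7.50)/(4πk) = 0.006919/(4π·0.0144) = 0.03824 K/W
  R_phenolic foam = (1/7.50 − 1/8.10)/(4πk) = 0.009877/(4π·0.0237) = 0.03316 K/W
ΣR = 0.07140 K/W
ΔT = Q·ΣR = 2600 × 0.07140 = 185.6 K
Heat flows inward, so T_out = T_in + ΔT = -162 + 185.6 = 23.6 °C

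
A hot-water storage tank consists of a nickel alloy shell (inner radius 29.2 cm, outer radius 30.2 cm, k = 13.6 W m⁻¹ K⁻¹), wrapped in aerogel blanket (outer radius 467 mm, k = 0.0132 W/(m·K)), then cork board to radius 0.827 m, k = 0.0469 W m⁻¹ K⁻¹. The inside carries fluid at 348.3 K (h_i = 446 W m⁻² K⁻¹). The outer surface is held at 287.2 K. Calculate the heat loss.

Treat each layer as a resistance in series:
  R_conv,in = 1/(4πr²h) = 1/(4π·0.292²·446) = 0.002093 K/W
  R_nickel alloy = (1/0.292 − 1/0.302)/(4πk) = 0.1134/(4π·13.6) = 6.635×10^-4 K/W
  R_aerogel blanket = (1/0.302 − 1/0.467)/(4πk) = 1.170/(4π·0.0132) = 7.053 K/W
  R_cork board = (1/0.467 − 1/0.827)/(4πk) = 0.9321/(4π·0.0469) = 1.582 K/W
ΣR = 0.002093 + 6.635×10^-4 + 7.053 + 1.582 = 8.638 K/W
Q = ΔT/ΣR = (348.3 K − 287.2 K)/8.638 = 7.07 W

Q = 7.07 W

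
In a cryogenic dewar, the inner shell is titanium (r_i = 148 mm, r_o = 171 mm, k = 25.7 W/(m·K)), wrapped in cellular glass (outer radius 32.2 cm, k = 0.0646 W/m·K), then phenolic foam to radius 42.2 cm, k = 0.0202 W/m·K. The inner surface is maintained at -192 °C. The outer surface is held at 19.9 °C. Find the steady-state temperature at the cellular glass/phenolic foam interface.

Resistance network (inner→outer):
  R_titanium = (1/0.148 − 1/0.171)/(4πk) = 0.9088/(4π·25.7) = 0.002814 K/W
  R_cellular glass = (1/0.171 − 1/0.322)/(4πk) = 2.742/(4π·0.0646) = 3.378 K/W
  R_phenolic foam = (1/0.322 − 1/0.422)/(4πk) = 0.7359/(4π·0.0202) = 2.899 K/W
ΣR = 0.002814 + 3.378 + 2.899 = 6.280 K/W
Q = ΔT/ΣR = (-192 °C − 19.9 °C)/6.280 = -33.74 W
From the inner boundary to the cellular glass/phenolic foam interface, ΣR_partial = 3.381 K/W.
T_interface = T_in − Q·ΣR_partial = -192 °C − (-33.74)(3.381) = -77.9 °C

T = -77.9 °C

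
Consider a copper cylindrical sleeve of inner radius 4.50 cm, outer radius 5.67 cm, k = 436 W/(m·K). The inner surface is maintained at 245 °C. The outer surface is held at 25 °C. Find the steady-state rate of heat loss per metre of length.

Q' = 2610 kW/m

Q' = 2πk·ΔT/ln(r₂/r₁) = 2π × 436 × 220 / ln(0.0567/0.0450) = 2.61×10^6 W/m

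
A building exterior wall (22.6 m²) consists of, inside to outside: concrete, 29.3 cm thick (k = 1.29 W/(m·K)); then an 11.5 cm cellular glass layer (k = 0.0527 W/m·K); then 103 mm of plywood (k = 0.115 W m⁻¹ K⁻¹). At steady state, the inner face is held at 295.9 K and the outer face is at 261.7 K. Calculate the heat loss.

Q = 234 W

Series thermal resistances, inner to outer:
  R_concrete = L/(kA) = 0.293/(1.29·22.6) = 0.01005 K/W
  R_cellular glass = L/(kA) = 0.115/(0.0527·22.6) = 0.09656 K/W
  R_plywood = L/(kA) = 0.103/(0.115·22.6) = 0.03963 K/W
ΣR = 0.01005 + 0.09656 + 0.03963 = 0.1462 K/W
Q = ΔT/ΣR = (295.9 K − 261.7 K)/0.1462 = 234 W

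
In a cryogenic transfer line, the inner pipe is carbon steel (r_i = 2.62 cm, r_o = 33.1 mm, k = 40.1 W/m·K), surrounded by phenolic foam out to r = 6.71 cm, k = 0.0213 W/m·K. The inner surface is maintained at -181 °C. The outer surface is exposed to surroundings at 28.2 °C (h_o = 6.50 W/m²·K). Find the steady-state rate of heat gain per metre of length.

Treat each layer as a resistance in series:
  R'_carbon steel = ln(0.0331/0.0262)/(2πk) = 0.2338/(2π·40.1) = 9.278×10^-4 m·K/W
  R'_phenolic foam = ln(0.0671/0.0331)/(2πk) = 0.7067/(2π·0.0213) = 5.280 m·K/W
  R'_conv,out = 1/(2πr h) = 1/(2π·0.0671·6.50) = 0.3649 m·K/W
ΣR = 9.278×10^-4 + 5.280 + 0.3649 = 5.646 m·K/W
Q' = ΔT/ΣR = (-181 °C − 28.2 °C)/5.646 = -37.1 W/m
(Negative Q' ⇒ heat flows inward; heat gain = 37.1 W/m.)

Q' = 37.1 W/m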